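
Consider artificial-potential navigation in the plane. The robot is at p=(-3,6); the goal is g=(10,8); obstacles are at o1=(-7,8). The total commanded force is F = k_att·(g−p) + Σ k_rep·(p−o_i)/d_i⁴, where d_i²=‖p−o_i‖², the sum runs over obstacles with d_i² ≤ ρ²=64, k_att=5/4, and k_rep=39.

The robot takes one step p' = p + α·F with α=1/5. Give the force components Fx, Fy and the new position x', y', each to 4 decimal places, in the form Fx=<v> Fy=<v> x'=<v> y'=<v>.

Fx=16.6400 Fy=2.3050 x'=0.3280 y'=6.4610

F_att = 5/4·(g−p) = 5/4·(13,2) = (16.2500,2.5000)
o1: d²=20 ≤ ρ²=64; F_rep = 39·(4,-2)/20² = (0.3900,-0.1950)
F = F_att + ΣF_rep = (16.6400,2.3050)
p' = p + 1/5·F = (0.3280,6.4610)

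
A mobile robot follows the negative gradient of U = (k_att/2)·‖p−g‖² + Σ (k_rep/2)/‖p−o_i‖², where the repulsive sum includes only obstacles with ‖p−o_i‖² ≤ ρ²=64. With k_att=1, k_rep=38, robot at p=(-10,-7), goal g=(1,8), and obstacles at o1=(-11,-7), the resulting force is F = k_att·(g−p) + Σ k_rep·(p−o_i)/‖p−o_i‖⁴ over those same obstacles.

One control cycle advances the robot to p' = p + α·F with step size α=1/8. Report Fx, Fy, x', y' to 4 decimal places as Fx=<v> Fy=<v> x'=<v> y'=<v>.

F_att = 1·(g−p) = 1·(11,15) = (11.0000,15.0000)
o1: d²=1 ≤ ρ²=64; F_rep = 38·(1,0)/1² = (38.0000,0.0000)
F = F_att + ΣF_rep = (49.0000,15.0000)
p' = p + 1/8·F = (-3.8750,-5.1250)

Fx=49.0000 Fy=15.0000 x'=-3.8750 y'=-5.1250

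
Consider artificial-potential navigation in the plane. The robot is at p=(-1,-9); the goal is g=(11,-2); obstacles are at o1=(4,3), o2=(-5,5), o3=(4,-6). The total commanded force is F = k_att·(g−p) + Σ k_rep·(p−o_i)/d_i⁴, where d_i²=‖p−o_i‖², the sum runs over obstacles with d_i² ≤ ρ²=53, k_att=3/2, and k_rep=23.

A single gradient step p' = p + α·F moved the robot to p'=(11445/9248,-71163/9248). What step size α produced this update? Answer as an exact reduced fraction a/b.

α = 1/8

F_att = 3/2·(g−p) = 3/2·(12,7) = (18.0000,10.5000)
o1: d²=169 > ρ²=53 → inactive
o2: d²=212 > ρ²=53 → inactive
o3: d²=34 ≤ ρ²=53; F_rep = 23·(-5,-3)/34² = (-0.0995,-0.0597)
F = F_att + ΣF_rep = (17.9005,10.4403)
Δp = p'−p = (2.2376,1.3050); α = Δx/Fx = (20693/9248) / (20693/1156) = 1/8
check: Δy/Fy = (12069/9248) / (12069/1156) = 1/8 ✓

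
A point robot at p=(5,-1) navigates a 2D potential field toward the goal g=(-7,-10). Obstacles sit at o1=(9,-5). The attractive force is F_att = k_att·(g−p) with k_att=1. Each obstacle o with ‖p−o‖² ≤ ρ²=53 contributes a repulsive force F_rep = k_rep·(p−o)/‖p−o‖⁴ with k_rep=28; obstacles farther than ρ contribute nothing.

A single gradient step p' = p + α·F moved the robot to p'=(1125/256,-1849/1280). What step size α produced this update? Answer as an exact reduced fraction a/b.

F_att = 1·(g−p) = 1·(-12,-9) = (-12.0000,-9.0000)
o1: d²=32 ≤ ρ²=53; F_rep = 28·(-4,4)/32² = (-0.1094,0.1094)
F = F_att + ΣF_rep = (-12.1094,-8.8906)
Δp = p'−p = (-0.6055,-0.4445); α = Δx/Fx = (-155/256) / (-775/64) = 1/20
check: Δy/Fy = (-569/1280) / (-569/64) = 1/20 ✓

α = 1/20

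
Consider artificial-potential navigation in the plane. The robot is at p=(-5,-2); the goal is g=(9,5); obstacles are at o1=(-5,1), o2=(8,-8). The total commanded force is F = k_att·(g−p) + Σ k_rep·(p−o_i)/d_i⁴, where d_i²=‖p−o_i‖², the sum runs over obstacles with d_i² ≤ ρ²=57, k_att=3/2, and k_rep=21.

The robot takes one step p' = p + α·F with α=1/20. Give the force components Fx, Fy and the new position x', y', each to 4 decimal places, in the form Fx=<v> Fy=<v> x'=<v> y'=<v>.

Fx=21.0000 Fy=9.7222 x'=-3.9500 y'=-1.5139

F_att = 3/2·(g−p) = 3/2·(14,7) = (21.0000,10.5000)
o1: d²=9 ≤ ρ²=57; F_rep = 21·(0,-3)/9² = (0.0000,-0.7778)
o2: d²=205 > ρ²=57 → inactive
F = F_att + ΣF_rep = (21.0000,9.7222)
p' = p + 1/20·F = (-3.9500,-1.5139)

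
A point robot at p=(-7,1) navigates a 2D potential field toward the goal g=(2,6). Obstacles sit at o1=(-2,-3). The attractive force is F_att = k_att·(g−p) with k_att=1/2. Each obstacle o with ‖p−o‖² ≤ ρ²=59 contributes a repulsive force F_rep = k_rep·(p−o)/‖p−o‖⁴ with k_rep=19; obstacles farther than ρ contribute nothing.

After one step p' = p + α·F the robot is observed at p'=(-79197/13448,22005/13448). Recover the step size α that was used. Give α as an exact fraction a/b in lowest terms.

F_att = 1/2·(g−p) = 1/2·(9,5) = (4.5000,2.5000)
o1: d²=41 ≤ ρ²=59; F_rep = 19·(-5,4)/41² = (-0.0565,0.0452)
F = F_att + ΣF_rep = (4.4435,2.5452)
Δp = p'−p = (1.1109,0.6363); α = Δx/Fx = (14939/13448) / (14939/3362) = 1/4
check: Δy/Fy = (8557/13448) / (8557/3362) = 1/4 ✓

α = 1/4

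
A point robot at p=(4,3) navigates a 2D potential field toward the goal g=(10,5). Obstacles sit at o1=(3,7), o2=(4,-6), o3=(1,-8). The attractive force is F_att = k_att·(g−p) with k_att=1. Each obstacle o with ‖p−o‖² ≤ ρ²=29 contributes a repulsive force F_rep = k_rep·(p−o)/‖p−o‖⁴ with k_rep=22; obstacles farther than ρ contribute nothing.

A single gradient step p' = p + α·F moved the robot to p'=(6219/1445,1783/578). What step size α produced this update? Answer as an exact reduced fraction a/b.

α = 1/20

F_att = 1·(g−p) = 1·(6,2) = (6.0000,2.0000)
o1: d²=17 ≤ ρ²=29; F_rep = 22·(1,-4)/17² = (0.0761,-0.3045)
o2: d²=81 > ρ²=29 → inactive
o3: d²=130 > ρ²=29 → inactive
F = F_att + ΣF_rep = (6.0761,1.6955)
Δp = p'−p = (0.3038,0.0848); α = Δx/Fx = (439/1445) / (1756/289) = 1/20
check: Δy/Fy = (49/578) / (490/289) = 1/20 ✓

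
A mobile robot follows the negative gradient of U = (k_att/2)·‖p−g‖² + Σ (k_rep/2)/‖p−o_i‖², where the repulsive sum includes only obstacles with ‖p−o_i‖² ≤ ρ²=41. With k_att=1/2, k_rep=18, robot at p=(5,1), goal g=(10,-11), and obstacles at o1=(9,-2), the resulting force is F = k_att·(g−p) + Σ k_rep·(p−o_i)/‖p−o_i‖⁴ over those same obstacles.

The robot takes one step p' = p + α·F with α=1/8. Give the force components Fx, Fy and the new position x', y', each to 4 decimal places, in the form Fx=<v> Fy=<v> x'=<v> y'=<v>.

F_att = 1/2·(g−p) = 1/2·(5,-12) = (2.5000,-6.0000)
o1: d²=25 ≤ ρ²=41; F_rep = 18·(-4,3)/25² = (-0.1152,0.0864)
F = F_att + ΣF_rep = (2.3848,-5.9136)
p' = p + 1/8·F = (5.2981,0.2608)

Fx=2.3848 Fy=-5.9136 x'=5.2981 y'=0.2608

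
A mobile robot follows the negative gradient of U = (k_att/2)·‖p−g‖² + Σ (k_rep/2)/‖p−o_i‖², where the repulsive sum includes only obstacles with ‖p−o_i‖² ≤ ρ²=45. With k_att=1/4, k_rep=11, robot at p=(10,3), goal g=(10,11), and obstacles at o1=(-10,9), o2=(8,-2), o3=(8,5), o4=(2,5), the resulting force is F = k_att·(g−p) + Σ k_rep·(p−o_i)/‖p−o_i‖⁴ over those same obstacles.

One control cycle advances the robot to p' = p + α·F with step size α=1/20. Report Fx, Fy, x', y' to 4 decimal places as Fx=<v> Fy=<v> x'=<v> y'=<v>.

Fx=0.3699 Fy=1.7216 x'=10.0185 y'=3.0861

F_att = 1/4·(g−p) = 1/4·(0,8) = (0.0000,2.0000)
o1: d²=436 > ρ²=45 → inactive
o2: d²=29 ≤ ρ²=45; F_rep = 11·(2,5)/29² = (0.0262,0.0654)
o3: d²=8 ≤ ρ²=45; F_rep = 11·(2,-2)/8² = (0.3438,-0.3438)
o4: d²=68 > ρ²=45 → inactive
F = F_att + ΣF_rep = (0.3699,1.7216)
p' = p + 1/20·F = (10.0185,3.0861)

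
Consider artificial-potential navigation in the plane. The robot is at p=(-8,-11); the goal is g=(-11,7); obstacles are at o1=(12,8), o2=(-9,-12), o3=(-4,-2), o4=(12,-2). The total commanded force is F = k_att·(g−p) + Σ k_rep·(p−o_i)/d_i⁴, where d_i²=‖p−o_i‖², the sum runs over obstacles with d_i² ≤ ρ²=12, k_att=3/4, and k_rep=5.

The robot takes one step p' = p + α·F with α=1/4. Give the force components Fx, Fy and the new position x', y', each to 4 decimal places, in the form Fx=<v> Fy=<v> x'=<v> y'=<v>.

Fx=-1.0000 Fy=14.7500 x'=-8.2500 y'=-7.3125

F_att = 3/4·(g−p) = 3/4·(-3,18) = (-2.2500,13.5000)
o1: d²=761 > ρ²=12 → inactive
o2: d²=2 ≤ ρ²=12; F_rep = 5·(1,1)/2² = (1.2500,1.2500)
o3: d²=97 > ρ²=12 → inactive
o4: d²=481 > ρ²=12 → inactive
F = F_att + ΣF_rep = (-1.0000,14.7500)
p' = p + 1/4·F = (-8.2500,-7.3125)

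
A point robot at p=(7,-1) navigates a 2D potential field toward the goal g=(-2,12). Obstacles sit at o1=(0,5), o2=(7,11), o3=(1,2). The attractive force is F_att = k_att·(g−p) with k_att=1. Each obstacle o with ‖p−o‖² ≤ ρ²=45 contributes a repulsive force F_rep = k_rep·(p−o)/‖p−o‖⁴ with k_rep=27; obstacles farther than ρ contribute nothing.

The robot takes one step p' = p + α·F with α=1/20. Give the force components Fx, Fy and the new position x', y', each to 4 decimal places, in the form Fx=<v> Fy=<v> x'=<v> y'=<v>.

F_att = 1·(g−p) = 1·(-9,13) = (-9.0000,13.0000)
o1: d²=85 > ρ²=45 → inactive
o2: d²=144 > ρ²=45 → inactive
o3: d²=45 ≤ ρ²=45; F_rep = 27·(6,-3)/45² = (0.0800,-0.0400)
F = F_att + ΣF_rep = (-8.9200,12.9600)
p' = p + 1/20·F = (6.5540,-0.3520)

Fx=-8.9200 Fy=12.9600 x'=6.5540 y'=-0.3520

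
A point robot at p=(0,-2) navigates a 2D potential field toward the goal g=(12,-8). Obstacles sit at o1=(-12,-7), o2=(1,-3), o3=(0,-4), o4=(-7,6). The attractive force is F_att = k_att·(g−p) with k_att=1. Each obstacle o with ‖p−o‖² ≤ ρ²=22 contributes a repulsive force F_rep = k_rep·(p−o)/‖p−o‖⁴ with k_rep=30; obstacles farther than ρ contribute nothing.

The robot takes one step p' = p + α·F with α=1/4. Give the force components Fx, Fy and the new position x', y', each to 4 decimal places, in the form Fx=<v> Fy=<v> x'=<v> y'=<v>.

F_att = 1·(g−p) = 1·(12,-6) = (12.0000,-6.0000)
o1: d²=169 > ρ²=22 → inactive
o2: d²=2 ≤ ρ²=22; F_rep = 30·(-1,1)/2² = (-7.5000,7.5000)
o3: d²=4 ≤ ρ²=22; F_rep = 30·(0,2)/4² = (0.0000,3.7500)
o4: d²=113 > ρ²=22 → inactive
F = F_att + ΣF_rep = (4.5000,5.2500)
p' = p + 1/4·F = (1.1250,-0.6875)

Fx=4.5000 Fy=5.2500 x'=1.1250 y'=-0.6875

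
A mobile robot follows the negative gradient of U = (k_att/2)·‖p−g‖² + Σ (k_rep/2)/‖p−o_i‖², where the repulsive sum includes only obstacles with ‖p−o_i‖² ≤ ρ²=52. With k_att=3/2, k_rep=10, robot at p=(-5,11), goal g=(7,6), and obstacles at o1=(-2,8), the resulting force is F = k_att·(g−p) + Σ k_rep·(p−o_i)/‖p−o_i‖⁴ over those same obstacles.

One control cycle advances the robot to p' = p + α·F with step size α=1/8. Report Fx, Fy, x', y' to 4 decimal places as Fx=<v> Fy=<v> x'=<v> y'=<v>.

Fx=17.9074 Fy=-7.4074 x'=-2.7616 y'=10.0741

F_att = 3/2·(g−p) = 3/2·(12,-5) = (18.0000,-7.5000)
o1: d²=18 ≤ ρ²=52; F_rep = 10·(-3,3)/18² = (-0.0926,0.0926)
F = F_att + ΣF_rep = (17.9074,-7.4074)
p' = p + 1/8·F = (-2.7616,10.0741)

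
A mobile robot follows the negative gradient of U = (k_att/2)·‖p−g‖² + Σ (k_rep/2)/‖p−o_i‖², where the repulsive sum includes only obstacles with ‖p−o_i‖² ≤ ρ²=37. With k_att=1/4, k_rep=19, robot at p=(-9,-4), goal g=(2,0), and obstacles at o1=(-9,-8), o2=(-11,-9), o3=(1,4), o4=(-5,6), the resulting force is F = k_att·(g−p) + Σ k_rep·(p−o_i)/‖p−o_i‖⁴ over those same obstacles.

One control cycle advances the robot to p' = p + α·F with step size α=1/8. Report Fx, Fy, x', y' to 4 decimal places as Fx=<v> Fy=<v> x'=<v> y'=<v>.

F_att = 1/4·(g−p) = 1/4·(11,4) = (2.7500,1.0000)
o1: d²=16 ≤ ρ²=37; F_rep = 19·(0,4)/16² = (0.0000,0.2969)
o2: d²=29 ≤ ρ²=37; F_rep = 19·(2,5)/29² = (0.0452,0.1130)
o3: d²=164 > ρ²=37 → inactive
o4: d²=116 > ρ²=37 → inactive
F = F_att + ΣF_rep = (2.7952,1.4098)
p' = p + 1/8·F = (-8.6506,-3.8238)

Fx=2.7952 Fy=1.4098 x'=-8.6506 y'=-3.8238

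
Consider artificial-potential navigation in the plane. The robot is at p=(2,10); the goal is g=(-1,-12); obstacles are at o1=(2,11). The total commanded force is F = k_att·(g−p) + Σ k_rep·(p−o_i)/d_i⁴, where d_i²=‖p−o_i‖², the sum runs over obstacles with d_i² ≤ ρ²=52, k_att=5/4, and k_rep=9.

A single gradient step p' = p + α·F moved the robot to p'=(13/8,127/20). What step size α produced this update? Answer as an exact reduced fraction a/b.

α = 1/10

F_att = 5/4·(g−p) = 5/4·(-3,-22) = (-3.7500,-27.5000)
o1: d²=1 ≤ ρ²=52; F_rep = 9·(0,-1)/1² = (0.0000,-9.0000)
F = F_att + ΣF_rep = (-3.7500,-36.5000)
Δp = p'−p = (-0.3750,-3.6500); α = Δx/Fx = (-3/8) / (-15/4) = 1/10
check: Δy/Fy = (-73/20) / (-73/2) = 1/10 ✓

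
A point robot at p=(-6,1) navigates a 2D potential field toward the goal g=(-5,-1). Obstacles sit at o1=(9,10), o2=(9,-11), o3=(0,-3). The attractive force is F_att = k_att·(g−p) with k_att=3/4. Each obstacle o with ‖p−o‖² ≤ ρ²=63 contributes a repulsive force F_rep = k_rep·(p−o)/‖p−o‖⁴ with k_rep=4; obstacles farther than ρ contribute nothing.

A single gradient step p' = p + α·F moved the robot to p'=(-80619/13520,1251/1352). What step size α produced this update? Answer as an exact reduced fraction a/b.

F_att = 3/4·(g−p) = 3/4·(1,-2) = (0.7500,-1.5000)
o1: d²=306 > ρ²=63 → inactive
o2: d²=369 > ρ²=63 → inactive
o3: d²=52 ≤ ρ²=63; F_rep = 4·(-6,4)/52² = (-0.0089,0.0059)
F = F_att + ΣF_rep = (0.7411,-1.4941)
Δp = p'−p = (0.0371,-0.0747); α = Δx/Fx = (501/13520) / (501/676) = 1/20
check: Δy/Fy = (-101/1352) / (-505/338) = 1/20 ✓

α = 1/20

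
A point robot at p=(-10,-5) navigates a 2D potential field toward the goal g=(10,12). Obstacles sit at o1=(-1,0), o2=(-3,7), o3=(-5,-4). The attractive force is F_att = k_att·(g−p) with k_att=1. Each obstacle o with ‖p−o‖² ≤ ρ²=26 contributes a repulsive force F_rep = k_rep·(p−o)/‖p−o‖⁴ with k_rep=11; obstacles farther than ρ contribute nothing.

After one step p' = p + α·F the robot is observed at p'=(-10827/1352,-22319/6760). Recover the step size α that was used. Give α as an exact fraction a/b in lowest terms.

α = 1/10

F_att = 1·(g−p) = 1·(20,17) = (20.0000,17.0000)
o1: d²=106 > ρ²=26 → inactive
o2: d²=193 > ρ²=26 → inactive
o3: d²=26 ≤ ρ²=26; F_rep = 11·(-5,-1)/26² = (-0.0814,-0.0163)
F = F_att + ΣF_rep = (19.9186,16.9837)
Δp = p'−p = (1.9919,1.6984); α = Δx/Fx = (2693/1352) / (13465/676) = 1/10
check: Δy/Fy = (11481/6760) / (11481/676) = 1/10 ✓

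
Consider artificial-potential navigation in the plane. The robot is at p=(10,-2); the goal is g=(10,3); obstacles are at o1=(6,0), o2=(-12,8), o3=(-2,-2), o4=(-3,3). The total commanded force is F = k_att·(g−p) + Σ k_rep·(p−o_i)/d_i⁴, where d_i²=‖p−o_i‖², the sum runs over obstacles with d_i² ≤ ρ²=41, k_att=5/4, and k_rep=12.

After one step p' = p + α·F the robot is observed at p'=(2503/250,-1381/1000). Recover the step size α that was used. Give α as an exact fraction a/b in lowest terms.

F_att = 5/4·(g−p) = 5/4·(0,5) = (0.0000,6.2500)
o1: d²=20 ≤ ρ²=41; F_rep = 12·(4,-2)/20² = (0.1200,-0.0600)
o2: d²=584 > ρ²=41 → inactive
o3: d²=144 > ρ²=41 → inactive
o4: d²=194 > ρ²=41 → inactive
F = F_att + ΣF_rep = (0.1200,6.1900)
Δp = p'−p = (0.0120,0.6190); α = Δx/Fx = (3/250) / (3/25) = 1/10
check: Δy/Fy = (619/1000) / (619/100) = 1/10 ✓

α = 1/10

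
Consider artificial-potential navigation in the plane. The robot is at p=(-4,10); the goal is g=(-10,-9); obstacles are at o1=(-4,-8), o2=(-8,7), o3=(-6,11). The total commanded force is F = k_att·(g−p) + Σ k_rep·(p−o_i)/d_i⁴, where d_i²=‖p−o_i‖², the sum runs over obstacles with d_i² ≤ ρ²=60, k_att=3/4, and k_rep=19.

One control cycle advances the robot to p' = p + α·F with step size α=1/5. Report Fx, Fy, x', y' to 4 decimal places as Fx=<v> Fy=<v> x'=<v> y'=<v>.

F_att = 3/4·(g−p) = 3/4·(-6,-19) = (-4.5000,-14.2500)
o1: d²=324 > ρ²=60 → inactive
o2: d²=25 ≤ ρ²=60; F_rep = 19·(4,3)/25² = (0.1216,0.0912)
o3: d²=5 ≤ ρ²=60; F_rep = 19·(2,-1)/5² = (1.5200,-0.7600)
F = F_att + ΣF_rep = (-2.8584,-14.9188)
p' = p + 1/5·F = (-4.5717,7.0162)

Fx=-2.8584 Fy=-14.9188 x'=-4.5717 y'=7.0162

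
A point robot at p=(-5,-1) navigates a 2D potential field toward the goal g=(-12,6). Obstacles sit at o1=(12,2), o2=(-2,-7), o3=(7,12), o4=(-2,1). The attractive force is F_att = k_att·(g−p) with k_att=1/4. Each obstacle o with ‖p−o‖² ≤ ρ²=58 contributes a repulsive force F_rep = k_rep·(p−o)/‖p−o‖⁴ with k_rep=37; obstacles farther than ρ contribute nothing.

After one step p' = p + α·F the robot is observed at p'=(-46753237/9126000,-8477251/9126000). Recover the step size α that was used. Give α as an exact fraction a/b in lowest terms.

F_att = 1/4·(g−p) = 1/4·(-7,7) = (-1.7500,1.7500)
o1: d²=298 > ρ²=58 → inactive
o2: d²=45 ≤ ρ²=58; F_rep = 37·(-3,6)/45² = (-0.0548,0.1096)
o3: d²=313 > ρ²=58 → inactive
o4: d²=13 ≤ ρ²=58; F_rep = 37·(-3,-2)/13² = (-0.6568,-0.4379)
F = F_att + ΣF_rep = (-2.4616,1.4218)
Δp = p'−p = (-0.1231,0.0711); α = Δx/Fx = (-1123237/9126000) / (-1123237/456300) = 1/20
check: Δy/Fy = (648749/9126000) / (648749/456300) = 1/20 ✓

α = 1/20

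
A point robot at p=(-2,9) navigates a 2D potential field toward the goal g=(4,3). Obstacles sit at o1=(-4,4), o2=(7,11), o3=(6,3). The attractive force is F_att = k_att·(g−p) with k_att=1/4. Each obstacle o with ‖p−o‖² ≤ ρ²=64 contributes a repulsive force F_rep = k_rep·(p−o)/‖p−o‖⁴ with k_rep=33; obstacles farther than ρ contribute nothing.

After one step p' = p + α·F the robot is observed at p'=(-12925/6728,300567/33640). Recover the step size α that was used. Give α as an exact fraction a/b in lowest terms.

F_att = 1/4·(g−p) = 1/4·(6,-6) = (1.5000,-1.5000)
o1: d²=29 ≤ ρ²=64; F_rep = 33·(2,5)/29² = (0.0785,0.1962)
o2: d²=85 > ρ²=64 → inactive
o3: d²=100 > ρ²=64 → inactive
F = F_att + ΣF_rep = (1.5785,-1.3038)
Δp = p'−p = (0.0789,-0.0652); α = Δx/Fx = (531/6728) / (2655/1682) = 1/20
check: Δy/Fy = (-2193/33640) / (-2193/1682) = 1/20 ✓

α = 1/20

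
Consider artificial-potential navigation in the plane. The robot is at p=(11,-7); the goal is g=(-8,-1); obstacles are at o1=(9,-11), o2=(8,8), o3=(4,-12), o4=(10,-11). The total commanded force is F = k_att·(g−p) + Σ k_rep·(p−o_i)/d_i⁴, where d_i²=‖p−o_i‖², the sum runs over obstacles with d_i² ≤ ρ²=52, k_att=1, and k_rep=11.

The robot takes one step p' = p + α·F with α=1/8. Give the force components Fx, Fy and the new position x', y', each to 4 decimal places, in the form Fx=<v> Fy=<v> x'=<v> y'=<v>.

Fx=-18.9069 Fy=6.2622 x'=8.6366 y'=-6.2172

F_att = 1·(g−p) = 1·(-19,6) = (-19.0000,6.0000)
o1: d²=20 ≤ ρ²=52; F_rep = 11·(2,4)/20² = (0.0550,0.1100)
o2: d²=234 > ρ²=52 → inactive
o3: d²=74 > ρ²=52 → inactive
o4: d²=17 ≤ ρ²=52; F_rep = 11·(1,4)/17² = (0.0381,0.1522)
F = F_att + ΣF_rep = (-18.9069,6.2622)
p' = p + 1/8·F = (8.6366,-6.2172)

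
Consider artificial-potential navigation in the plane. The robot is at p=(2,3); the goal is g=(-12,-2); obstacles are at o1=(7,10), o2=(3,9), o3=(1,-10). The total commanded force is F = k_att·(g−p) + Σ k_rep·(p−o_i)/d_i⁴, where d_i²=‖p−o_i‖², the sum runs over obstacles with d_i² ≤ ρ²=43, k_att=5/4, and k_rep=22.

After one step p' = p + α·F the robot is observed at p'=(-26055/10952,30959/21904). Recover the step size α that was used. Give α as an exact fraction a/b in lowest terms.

F_att = 5/4·(g−p) = 5/4·(-14,-5) = (-17.5000,-6.2500)
o1: d²=74 > ρ²=43 → inactive
o2: d²=37 ≤ ρ²=43; F_rep = 22·(-1,-6)/37² = (-0.0161,-0.0964)
o3: d²=170 > ρ²=43 → inactive
F = F_att + ΣF_rep = (-17.5161,-6.3464)
Δp = p'−p = (-4.3790,-1.5866); α = Δx/Fx = (-47959/10952) / (-47959/2738) = 1/4
check: Δy/Fy = (-34753/21904) / (-34753/5476) = 1/4 ✓

α = 1/4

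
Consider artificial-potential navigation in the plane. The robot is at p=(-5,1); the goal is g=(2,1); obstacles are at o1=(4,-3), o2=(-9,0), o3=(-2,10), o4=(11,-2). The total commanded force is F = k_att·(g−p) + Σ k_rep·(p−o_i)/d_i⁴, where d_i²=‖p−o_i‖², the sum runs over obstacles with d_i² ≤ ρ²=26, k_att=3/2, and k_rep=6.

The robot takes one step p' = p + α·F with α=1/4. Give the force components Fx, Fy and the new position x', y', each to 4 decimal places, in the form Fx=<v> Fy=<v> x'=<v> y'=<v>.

Fx=10.5830 Fy=0.0208 x'=-2.3542 y'=1.0052

F_att = 3/2·(g−p) = 3/2·(7,0) = (10.5000,0.0000)
o1: d²=97 > ρ²=26 → inactive
o2: d²=17 ≤ ρ²=26; F_rep = 6·(4,1)/17² = (0.0830,0.0208)
o3: d²=90 > ρ²=26 → inactive
o4: d²=265 > ρ²=26 → inactive
F = F_att + ΣF_rep = (10.5830,0.0208)
p' = p + 1/4·F = (-2.3542,1.0052)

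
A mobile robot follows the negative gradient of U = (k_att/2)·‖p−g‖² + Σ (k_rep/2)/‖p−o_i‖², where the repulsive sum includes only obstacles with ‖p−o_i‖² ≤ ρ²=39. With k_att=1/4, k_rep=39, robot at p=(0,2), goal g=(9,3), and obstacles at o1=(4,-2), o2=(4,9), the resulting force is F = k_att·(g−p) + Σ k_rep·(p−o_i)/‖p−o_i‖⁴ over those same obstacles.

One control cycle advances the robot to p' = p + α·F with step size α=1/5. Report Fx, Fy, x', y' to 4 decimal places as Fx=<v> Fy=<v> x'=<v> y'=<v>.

Fx=2.0977 Fy=0.4023 x'=0.4195 y'=2.0805

F_att = 1/4·(g−p) = 1/4·(9,1) = (2.2500,0.2500)
o1: d²=32 ≤ ρ²=39; F_rep = 39·(-4,4)/32² = (-0.1523,0.1523)
o2: d²=65 > ρ²=39 → inactive
F = F_att + ΣF_rep = (2.0977,0.4023)
p' = p + 1/5·F = (0.4195,2.0805)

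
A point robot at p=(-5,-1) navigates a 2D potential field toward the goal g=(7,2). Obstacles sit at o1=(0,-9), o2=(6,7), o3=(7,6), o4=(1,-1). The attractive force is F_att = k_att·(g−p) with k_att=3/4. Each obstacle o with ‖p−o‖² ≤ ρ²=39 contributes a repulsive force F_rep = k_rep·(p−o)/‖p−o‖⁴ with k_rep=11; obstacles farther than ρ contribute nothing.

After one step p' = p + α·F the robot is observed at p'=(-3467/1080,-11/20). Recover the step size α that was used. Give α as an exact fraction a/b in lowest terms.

α = 1/5

F_att = 3/4·(g−p) = 3/4·(12,3) = (9.0000,2.2500)
o1: d²=89 > ρ²=39 → inactive
o2: d²=185 > ρ²=39 → inactive
o3: d²=193 > ρ²=39 → inactive
o4: d²=36 ≤ ρ²=39; F_rep = 11·(-6,0)/36² = (-0.0509,0.0000)
F = F_att + ΣF_rep = (8.9491,2.2500)
Δp = p'−p = (1.7898,0.4500); α = Δx/Fx = (1933/1080) / (1933/216) = 1/5
check: Δy/Fy = (9/20) / (9/4) = 1/5 ✓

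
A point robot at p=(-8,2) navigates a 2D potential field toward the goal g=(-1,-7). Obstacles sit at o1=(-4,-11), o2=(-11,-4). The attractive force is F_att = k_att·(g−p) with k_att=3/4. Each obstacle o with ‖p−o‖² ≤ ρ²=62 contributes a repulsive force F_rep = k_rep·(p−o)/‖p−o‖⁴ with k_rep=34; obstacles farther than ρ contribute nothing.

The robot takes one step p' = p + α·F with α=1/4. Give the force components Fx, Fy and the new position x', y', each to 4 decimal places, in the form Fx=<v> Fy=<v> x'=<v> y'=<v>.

F_att = 3/4·(g−p) = 3/4·(7,-9) = (5.2500,-6.7500)
o1: d²=185 > ρ²=62 → inactive
o2: d²=45 ≤ ρ²=62; F_rep = 34·(3,6)/45² = (0.0504,0.1007)
F = F_att + ΣF_rep = (5.3004,-6.6493)
p' = p + 1/4·F = (-6.6749,0.3377)

Fx=5.3004 Fy=-6.6493 x'=-6.6749 y'=0.3377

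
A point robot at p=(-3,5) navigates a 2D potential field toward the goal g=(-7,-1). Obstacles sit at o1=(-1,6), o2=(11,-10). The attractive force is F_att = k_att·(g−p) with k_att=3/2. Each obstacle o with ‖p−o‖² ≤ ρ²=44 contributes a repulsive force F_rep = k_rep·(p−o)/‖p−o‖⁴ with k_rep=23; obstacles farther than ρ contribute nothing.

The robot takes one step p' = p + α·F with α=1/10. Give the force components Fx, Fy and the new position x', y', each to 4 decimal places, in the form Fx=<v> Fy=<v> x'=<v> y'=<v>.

F_att = 3/2·(g−p) = 3/2·(-4,-6) = (-6.0000,-9.0000)
o1: d²=5 ≤ ρ²=44; F_rep = 23·(-2,-1)/5² = (-1.8400,-0.9200)
o2: d²=421 > ρ²=44 → inactive
F = F_att + ΣF_rep = (-7.8400,-9.9200)
p' = p + 1/10·F = (-3.7840,4.0080)

Fx=-7.8400 Fy=-9.9200 x'=-3.7840 y'=4.0080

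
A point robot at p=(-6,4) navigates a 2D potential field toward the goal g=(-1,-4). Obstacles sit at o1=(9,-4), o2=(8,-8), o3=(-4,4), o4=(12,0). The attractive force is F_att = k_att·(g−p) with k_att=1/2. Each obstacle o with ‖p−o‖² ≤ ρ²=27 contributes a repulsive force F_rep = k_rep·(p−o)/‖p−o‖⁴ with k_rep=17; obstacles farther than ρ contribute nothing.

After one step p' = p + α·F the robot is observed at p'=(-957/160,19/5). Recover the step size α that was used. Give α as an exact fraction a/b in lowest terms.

F_att = 1/2·(g−p) = 1/2·(5,-8) = (2.5000,-4.0000)
o1: d²=289 > ρ²=27 → inactive
o2: d²=340 > ρ²=27 → inactive
o3: d²=4 ≤ ρ²=27; F_rep = 17·(-2,0)/4² = (-2.1250,0.0000)
o4: d²=340 > ρ²=27 → inactive
F = F_att + ΣF_rep = (0.3750,-4.0000)
Δp = p'−p = (0.0187,-0.2000); α = Δx/Fx = (3/160) / (3/8) = 1/20
check: Δy/Fy = (-1/5) / (-4) = 1/20 ✓

α = 1/20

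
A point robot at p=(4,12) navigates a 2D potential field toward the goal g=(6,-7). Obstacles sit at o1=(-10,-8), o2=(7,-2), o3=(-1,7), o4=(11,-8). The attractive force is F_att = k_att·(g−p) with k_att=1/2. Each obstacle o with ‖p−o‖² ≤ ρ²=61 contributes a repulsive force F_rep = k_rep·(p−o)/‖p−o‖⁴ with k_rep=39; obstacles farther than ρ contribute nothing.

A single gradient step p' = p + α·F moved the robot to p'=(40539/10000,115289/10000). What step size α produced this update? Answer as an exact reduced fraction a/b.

α = 1/20

F_att = 1/2·(g−p) = 1/2·(2,-19) = (1.0000,-9.5000)
o1: d²=596 > ρ²=61 → inactive
o2: d²=205 > ρ²=61 → inactive
o3: d²=50 ≤ ρ²=61; F_rep = 39·(5,5)/50² = (0.0780,0.0780)
o4: d²=449 > ρ²=61 → inactive
F = F_att + ΣF_rep = (1.0780,-9.4220)
Δp = p'−p = (0.0539,-0.4711); α = Δx/Fx = (539/10000) / (539/500) = 1/20
check: Δy/Fy = (-4711/10000) / (-4711/500) = 1/20 ✓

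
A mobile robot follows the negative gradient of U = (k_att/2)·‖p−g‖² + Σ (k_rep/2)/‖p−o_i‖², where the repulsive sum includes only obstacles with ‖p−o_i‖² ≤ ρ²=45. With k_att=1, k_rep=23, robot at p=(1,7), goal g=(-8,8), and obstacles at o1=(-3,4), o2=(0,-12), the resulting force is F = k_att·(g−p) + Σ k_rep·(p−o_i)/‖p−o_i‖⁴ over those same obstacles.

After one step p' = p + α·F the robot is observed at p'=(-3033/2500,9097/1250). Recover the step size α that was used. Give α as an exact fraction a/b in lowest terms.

F_att = 1·(g−p) = 1·(-9,1) = (-9.0000,1.0000)
o1: d²=25 ≤ ρ²=45; F_rep = 23·(4,3)/25² = (0.1472,0.1104)
o2: d²=362 > ρ²=45 → inactive
F = F_att + ΣF_rep = (-8.8528,1.1104)
Δp = p'−p = (-2.2132,0.2776); α = Δx/Fx = (-5533/2500) / (-5533/625) = 1/4
check: Δy/Fy = (347/1250) / (694/625) = 1/4 ✓

α = 1/4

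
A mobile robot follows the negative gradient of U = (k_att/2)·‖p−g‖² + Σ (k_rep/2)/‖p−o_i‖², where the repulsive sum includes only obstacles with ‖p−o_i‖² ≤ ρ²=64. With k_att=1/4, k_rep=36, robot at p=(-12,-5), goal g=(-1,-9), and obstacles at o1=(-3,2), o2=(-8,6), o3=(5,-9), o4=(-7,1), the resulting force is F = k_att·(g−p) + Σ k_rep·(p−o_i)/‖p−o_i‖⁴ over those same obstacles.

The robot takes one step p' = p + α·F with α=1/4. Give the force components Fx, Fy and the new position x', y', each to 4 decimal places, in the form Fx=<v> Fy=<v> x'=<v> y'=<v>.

F_att = 1/4·(g−p) = 1/4·(11,-4) = (2.7500,-1.0000)
o1: d²=130 > ρ²=64 → inactive
o2: d²=137 > ρ²=64 → inactive
o3: d²=305 > ρ²=64 → inactive
o4: d²=61 ≤ ρ²=64; F_rep = 36·(-5,-6)/61² = (-0.0484,-0.0580)
F = F_att + ΣF_rep = (2.7016,-1.0580)
p' = p + 1/4·F = (-11.3246,-5.2645)

Fx=2.7016 Fy=-1.0580 x'=-11.3246 y'=-5.2645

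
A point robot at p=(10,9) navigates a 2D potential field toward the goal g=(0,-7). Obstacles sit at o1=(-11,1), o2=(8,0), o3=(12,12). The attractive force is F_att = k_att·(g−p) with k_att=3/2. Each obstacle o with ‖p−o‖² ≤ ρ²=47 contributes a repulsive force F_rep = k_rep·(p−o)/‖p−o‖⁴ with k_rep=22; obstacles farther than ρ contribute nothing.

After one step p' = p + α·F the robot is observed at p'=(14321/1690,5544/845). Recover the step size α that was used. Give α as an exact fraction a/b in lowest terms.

α = 1/10

F_att = 3/2·(g−p) = 3/2·(-10,-16) = (-15.0000,-24.0000)
o1: d²=505 > ρ²=47 → inactive
o2: d²=85 > ρ²=47 → inactive
o3: d²=13 ≤ ρ²=47; F_rep = 22·(-2,-3)/13² = (-0.2604,-0.3905)
F = F_att + ΣF_rep = (-15.2604,-24.3905)
Δp = p'−p = (-1.5260,-2.4391); α = Δx/Fx = (-2579/1690) / (-2579/169) = 1/10
check: Δy/Fy = (-2061/845) / (-4122/169) = 1/10 ✓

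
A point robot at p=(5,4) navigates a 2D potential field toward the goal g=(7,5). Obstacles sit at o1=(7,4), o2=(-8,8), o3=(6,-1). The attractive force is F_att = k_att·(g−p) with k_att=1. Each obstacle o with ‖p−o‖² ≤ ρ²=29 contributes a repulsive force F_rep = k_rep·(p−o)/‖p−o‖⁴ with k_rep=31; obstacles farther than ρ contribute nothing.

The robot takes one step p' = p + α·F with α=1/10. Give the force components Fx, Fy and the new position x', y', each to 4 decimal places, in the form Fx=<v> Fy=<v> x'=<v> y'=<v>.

F_att = 1·(g−p) = 1·(2,1) = (2.0000,1.0000)
o1: d²=4 ≤ ρ²=29; F_rep = 31·(-2,0)/4² = (-3.8750,0.0000)
o2: d²=185 > ρ²=29 → inactive
o3: d²=26 ≤ ρ²=29; F_rep = 31·(-1,5)/26² = (-0.0459,0.2293)
F = F_att + ΣF_rep = (-1.9209,1.2293)
p' = p + 1/10·F = (4.8079,4.1229)

Fx=-1.9209 Fy=1.2293 x'=4.8079 y'=4.1229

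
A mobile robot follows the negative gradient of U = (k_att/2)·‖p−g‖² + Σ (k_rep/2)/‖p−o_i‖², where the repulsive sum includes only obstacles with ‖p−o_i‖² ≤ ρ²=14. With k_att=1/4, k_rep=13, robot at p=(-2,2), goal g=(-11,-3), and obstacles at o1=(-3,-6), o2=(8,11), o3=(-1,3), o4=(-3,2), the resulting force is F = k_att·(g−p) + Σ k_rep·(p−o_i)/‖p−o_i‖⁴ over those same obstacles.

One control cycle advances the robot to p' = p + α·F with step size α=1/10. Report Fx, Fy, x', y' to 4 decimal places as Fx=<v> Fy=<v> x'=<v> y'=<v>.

Fx=7.5000 Fy=-4.5000 x'=-1.2500 y'=1.5500

F_att = 1/4·(g−p) = 1/4·(-9,-5) = (-2.2500,-1.2500)
o1: d²=65 > ρ²=14 → inactive
o2: d²=181 > ρ²=14 → inactive
o3: d²=2 ≤ ρ²=14; F_rep = 13·(-1,-1)/2² = (-3.2500,-3.2500)
o4: d²=1 ≤ ρ²=14; F_rep = 13·(1,0)/1² = (13.0000,0.0000)
F = F_att + ΣF_rep = (7.5000,-4.5000)
p' = p + 1/10·F = (-1.2500,1.5500)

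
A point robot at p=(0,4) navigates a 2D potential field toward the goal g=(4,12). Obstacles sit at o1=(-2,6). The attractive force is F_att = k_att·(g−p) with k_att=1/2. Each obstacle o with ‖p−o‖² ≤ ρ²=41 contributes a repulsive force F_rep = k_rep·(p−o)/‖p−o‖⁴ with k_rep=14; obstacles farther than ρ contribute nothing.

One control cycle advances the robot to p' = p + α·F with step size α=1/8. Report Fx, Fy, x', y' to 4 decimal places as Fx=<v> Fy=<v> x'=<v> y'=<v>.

Fx=2.4375 Fy=3.5625 x'=0.3047 y'=4.4453

F_att = 1/2·(g−p) = 1/2·(4,8) = (2.0000,4.0000)
o1: d²=8 ≤ ρ²=41; F_rep = 14·(2,-2)/8² = (0.4375,-0.4375)
F = F_att + ΣF_rep = (2.4375,3.5625)
p' = p + 1/8·F = (0.3047,4.4453)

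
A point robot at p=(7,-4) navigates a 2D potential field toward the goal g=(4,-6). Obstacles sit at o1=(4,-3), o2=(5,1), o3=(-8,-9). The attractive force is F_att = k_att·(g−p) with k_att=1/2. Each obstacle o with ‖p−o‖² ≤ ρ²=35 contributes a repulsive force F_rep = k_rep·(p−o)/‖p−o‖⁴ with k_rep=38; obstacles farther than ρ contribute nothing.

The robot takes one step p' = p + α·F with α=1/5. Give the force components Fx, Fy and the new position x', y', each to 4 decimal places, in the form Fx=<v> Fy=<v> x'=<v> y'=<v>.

F_att = 1/2·(g−p) = 1/2·(-3,-2) = (-1.5000,-1.0000)
o1: d²=10 ≤ ρ²=35; F_rep = 38·(3,-1)/10² = (1.1400,-0.3800)
o2: d²=29 ≤ ρ²=35; F_rep = 38·(2,-5)/29² = (0.0904,-0.2259)
o3: d²=250 > ρ²=35 → inactive
F = F_att + ΣF_rep = (-0.2696,-1.6059)
p' = p + 1/5·F = (6.9461,-4.3212)

Fx=-0.2696 Fy=-1.6059 x'=6.9461 y'=-4.3212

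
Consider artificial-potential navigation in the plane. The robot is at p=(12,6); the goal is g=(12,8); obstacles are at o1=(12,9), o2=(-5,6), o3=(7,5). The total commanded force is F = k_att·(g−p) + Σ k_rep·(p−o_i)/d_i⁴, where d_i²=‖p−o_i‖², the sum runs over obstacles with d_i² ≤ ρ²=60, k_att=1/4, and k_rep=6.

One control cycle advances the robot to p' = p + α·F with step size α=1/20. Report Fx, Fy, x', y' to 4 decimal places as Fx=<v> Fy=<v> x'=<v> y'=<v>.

F_att = 1/4·(g−p) = 1/4·(0,2) = (0.0000,0.5000)
o1: d²=9 ≤ ρ²=60; F_rep = 6·(0,-3)/9² = (0.0000,-0.2222)
o2: d²=289 > ρ²=60 → inactive
o3: d²=26 ≤ ρ²=60; F_rep = 6·(5,1)/26² = (0.0444,0.0089)
F = F_att + ΣF_rep = (0.0444,0.2867)
p' = p + 1/20·F = (12.0022,6.0143)

Fx=0.0444 Fy=0.2867 x'=12.0022 y'=6.0143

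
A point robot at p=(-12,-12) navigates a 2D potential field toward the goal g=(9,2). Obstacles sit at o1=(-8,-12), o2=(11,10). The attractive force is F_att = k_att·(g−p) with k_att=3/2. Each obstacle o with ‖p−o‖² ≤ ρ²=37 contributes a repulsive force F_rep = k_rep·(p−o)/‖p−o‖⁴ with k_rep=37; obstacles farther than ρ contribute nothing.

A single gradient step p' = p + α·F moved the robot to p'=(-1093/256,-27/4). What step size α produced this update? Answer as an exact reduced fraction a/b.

α = 1/4

F_att = 3/2·(g−p) = 3/2·(21,14) = (31.5000,21.0000)
o1: d²=16 ≤ ρ²=37; F_rep = 37·(-4,0)/16² = (-0.5781,0.0000)
o2: d²=1013 > ρ²=37 → inactive
F = F_att + ΣF_rep = (30.9219,21.0000)
Δp = p'−p = (7.7305,5.2500); α = Δx/Fx = (1979/256) / (1979/64) = 1/4
check: Δy/Fy = (21/4) / (21) = 1/4 ✓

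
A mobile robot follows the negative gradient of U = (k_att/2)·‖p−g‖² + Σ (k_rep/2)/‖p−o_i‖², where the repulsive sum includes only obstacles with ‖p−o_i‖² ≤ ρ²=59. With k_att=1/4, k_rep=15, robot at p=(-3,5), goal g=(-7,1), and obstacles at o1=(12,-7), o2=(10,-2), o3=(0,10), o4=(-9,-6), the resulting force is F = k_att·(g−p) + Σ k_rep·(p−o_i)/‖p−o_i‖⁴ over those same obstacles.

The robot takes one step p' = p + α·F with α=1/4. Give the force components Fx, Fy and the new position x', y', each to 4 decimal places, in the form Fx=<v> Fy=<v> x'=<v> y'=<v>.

Fx=-1.0389 Fy=-1.0649 x'=-3.2597 y'=4.7338

F_att = 1/4·(g−p) = 1/4·(-4,-4) = (-1.0000,-1.0000)
o1: d²=369 > ρ²=59 → inactive
o2: d²=218 > ρ²=59 → inactive
o3: d²=34 ≤ ρ²=59; F_rep = 15·(-3,-5)/34² = (-0.0389,-0.0649)
o4: d²=157 > ρ²=59 → inactive
F = F_att + ΣF_rep = (-1.0389,-1.0649)
p' = p + 1/4·F = (-3.2597,4.7338)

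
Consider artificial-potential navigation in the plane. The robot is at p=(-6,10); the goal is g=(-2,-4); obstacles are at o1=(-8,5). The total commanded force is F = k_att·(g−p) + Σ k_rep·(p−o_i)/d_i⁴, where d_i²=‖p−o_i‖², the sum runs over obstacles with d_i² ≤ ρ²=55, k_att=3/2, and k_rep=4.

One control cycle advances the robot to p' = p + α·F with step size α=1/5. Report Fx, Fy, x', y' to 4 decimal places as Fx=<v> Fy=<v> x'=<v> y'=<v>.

F_att = 3/2·(g−p) = 3/2·(4,-14) = (6.0000,-21.0000)
o1: d²=29 ≤ ρ²=55; F_rep = 4·(2,5)/29² = (0.0095,0.0238)
F = F_att + ΣF_rep = (6.0095,-20.9762)
p' = p + 1/5·F = (-4.7981,5.8048)

Fx=6.0095 Fy=-20.9762 x'=-4.7981 y'=5.8048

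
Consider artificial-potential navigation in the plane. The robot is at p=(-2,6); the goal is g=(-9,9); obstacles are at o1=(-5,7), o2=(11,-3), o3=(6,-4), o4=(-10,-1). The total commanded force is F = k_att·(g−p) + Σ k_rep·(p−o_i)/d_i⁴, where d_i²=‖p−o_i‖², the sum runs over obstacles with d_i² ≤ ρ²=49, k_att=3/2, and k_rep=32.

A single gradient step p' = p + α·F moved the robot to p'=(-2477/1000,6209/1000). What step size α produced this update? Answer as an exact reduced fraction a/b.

α = 1/20

F_att = 3/2·(g−p) = 3/2·(-7,3) = (-10.5000,4.5000)
o1: d²=10 ≤ ρ²=49; F_rep = 32·(3,-1)/10² = (0.9600,-0.3200)
o2: d²=250 > ρ²=49 → inactive
o3: d²=164 > ρ²=49 → inactive
o4: d²=113 > ρ²=49 → inactive
F = F_att + ΣF_rep = (-9.5400,4.1800)
Δp = p'−p = (-0.4770,0.2090); α = Δx/Fx = (-477/1000) / (-477/50) = 1/20
check: Δy/Fy = (209/1000) / (209/50) = 1/20 ✓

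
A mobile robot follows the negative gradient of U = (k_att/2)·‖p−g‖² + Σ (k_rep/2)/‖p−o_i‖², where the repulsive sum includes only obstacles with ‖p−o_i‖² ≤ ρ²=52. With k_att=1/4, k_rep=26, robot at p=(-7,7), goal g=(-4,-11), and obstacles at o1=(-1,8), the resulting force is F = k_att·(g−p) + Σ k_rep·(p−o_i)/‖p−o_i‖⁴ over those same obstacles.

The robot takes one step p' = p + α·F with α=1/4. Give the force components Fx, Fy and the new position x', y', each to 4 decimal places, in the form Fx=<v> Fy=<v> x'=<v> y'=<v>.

F_att = 1/4·(g−p) = 1/4·(3,-18) = (0.7500,-4.5000)
o1: d²=37 ≤ ρ²=52; F_rep = 26·(-6,-1)/37² = (-0.1140,-0.0190)
F = F_att + ΣF_rep = (0.6360,-4.5190)
p' = p + 1/4·F = (-6.8410,5.8703)

Fx=0.6360 Fy=-4.5190 x'=-6.8410 y'=5.8703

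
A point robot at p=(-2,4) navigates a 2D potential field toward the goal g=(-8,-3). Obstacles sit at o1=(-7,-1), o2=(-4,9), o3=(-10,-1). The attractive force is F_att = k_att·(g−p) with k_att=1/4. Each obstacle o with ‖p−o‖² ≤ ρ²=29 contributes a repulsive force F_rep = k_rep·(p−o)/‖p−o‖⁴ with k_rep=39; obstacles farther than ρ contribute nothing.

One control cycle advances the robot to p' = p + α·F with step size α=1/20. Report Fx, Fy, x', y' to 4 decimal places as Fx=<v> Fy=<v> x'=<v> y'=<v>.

Fx=-1.4073 Fy=-1.9819 x'=-2.0704 y'=3.9009

F_att = 1/4·(g−p) = 1/4·(-6,-7) = (-1.5000,-1.7500)
o1: d²=50 > ρ²=29 → inactive
o2: d²=29 ≤ ρ²=29; F_rep = 39·(2,-5)/29² = (0.0927,-0.2319)
o3: d²=89 > ρ²=29 → inactive
F = F_att + ΣF_rep = (-1.4073,-1.9819)
p' = p + 1/20·F = (-2.0704,3.9009)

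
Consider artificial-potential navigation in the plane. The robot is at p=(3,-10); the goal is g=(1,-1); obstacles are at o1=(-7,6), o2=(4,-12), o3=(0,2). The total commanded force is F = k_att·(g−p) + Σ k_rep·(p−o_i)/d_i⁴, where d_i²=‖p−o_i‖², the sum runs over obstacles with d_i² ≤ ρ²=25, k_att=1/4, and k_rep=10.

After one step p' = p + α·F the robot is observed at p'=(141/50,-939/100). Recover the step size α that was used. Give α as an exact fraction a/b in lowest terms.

α = 1/5

F_att = 1/4·(g−p) = 1/4·(-2,9) = (-0.5000,2.2500)
o1: d²=356 > ρ²=25 → inactive
o2: d²=5 ≤ ρ²=25; F_rep = 10·(-1,2)/5² = (-0.4000,0.8000)
o3: d²=153 > ρ²=25 → inactive
F = F_att + ΣF_rep = (-0.9000,3.0500)
Δp = p'−p = (-0.1800,0.6100); α = Δx/Fx = (-9/50) / (-9/10) = 1/5
check: Δy/Fy = (61/100) / (61/20) = 1/5 ✓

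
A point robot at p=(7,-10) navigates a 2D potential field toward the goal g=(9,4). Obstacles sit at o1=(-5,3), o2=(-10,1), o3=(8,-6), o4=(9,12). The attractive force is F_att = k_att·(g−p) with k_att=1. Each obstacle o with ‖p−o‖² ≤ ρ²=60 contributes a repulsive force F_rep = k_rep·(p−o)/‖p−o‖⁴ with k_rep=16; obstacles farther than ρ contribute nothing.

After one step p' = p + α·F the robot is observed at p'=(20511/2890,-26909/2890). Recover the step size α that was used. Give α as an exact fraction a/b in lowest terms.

F_att = 1·(g−p) = 1·(2,14) = (2.0000,14.0000)
o1: d²=313 > ρ²=60 → inactive
o2: d²=410 > ρ²=60 → inactive
o3: d²=17 ≤ ρ²=60; F_rep = 16·(-1,-4)/17² = (-0.0554,-0.2215)
o4: d²=488 > ρ²=60 → inactive
F = F_att + ΣF_rep = (1.9446,13.7785)
Δp = p'−p = (0.0972,0.6889); α = Δx/Fx = (281/2890) / (562/289) = 1/20
check: Δy/Fy = (1991/2890) / (3982/289) = 1/20 ✓

α = 1/20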